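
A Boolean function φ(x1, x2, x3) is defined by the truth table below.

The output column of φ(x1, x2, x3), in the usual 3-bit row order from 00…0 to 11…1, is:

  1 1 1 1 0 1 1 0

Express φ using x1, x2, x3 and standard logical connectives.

φ is 0 on only 2 rows — (1,0,0), (1,1,1). Writing each as a minterm (x1·¬x2·¬x3, x1·x2·x3) and OR-ing them characterizes exactly where φ=0, so φ is the negation of that disjunction.

φ(x1, x2, x3) = NOT (((x1 AND NOT x2) AND NOT x3) OR ((x1 AND x2) AND x3))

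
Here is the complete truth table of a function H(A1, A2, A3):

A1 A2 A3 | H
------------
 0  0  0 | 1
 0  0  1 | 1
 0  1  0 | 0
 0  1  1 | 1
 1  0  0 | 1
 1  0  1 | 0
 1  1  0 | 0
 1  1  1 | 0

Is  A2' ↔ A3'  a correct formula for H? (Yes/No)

No

Check the formula against H row by row:
  A1=0, A2=0, A3=0: formula gives 1, H = 1 ✓
  A1=0, A2=0, A3=1: formula gives 0, but H = 1 ✗
A single disagreement suffices: at (0,0,1) they differ, so the formula does not compute H.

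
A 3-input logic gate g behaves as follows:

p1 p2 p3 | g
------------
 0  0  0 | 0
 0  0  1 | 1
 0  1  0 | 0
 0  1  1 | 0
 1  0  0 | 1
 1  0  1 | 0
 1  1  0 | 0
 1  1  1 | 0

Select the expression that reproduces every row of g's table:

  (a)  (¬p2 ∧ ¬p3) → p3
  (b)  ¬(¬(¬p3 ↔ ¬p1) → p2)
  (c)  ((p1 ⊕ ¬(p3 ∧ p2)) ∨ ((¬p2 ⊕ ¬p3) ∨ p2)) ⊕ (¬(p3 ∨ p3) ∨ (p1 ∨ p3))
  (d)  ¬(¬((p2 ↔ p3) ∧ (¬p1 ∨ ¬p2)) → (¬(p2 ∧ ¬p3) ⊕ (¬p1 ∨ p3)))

b

(a): at (0,1,0) it gives 1, but g = 0 — eliminated.
(c): at (0,0,1) it gives 0, but g = 1 — eliminated.
(d): at (1,0,0) it gives 0, but g = 1 — eliminated.
That leaves (b). Evaluating it on every row reproduces the table of g exactly.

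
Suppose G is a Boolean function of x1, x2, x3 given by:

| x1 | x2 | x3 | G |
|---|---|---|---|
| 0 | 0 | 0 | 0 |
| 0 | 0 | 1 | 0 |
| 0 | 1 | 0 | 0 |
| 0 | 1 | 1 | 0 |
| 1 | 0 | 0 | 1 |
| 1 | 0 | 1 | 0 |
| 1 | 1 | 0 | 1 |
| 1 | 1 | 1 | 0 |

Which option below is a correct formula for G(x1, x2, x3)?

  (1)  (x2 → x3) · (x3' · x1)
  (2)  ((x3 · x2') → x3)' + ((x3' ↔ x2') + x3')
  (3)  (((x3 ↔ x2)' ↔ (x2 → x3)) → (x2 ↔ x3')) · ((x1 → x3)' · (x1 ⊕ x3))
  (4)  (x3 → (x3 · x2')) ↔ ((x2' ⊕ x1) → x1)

3

(1) disagrees with G on (1,1,0) (formula → 0, table → 1); rule it out.
(2) disagrees with G on (0,0,0) (formula → 1, table → 0); rule it out.
(4) disagrees with G on (0,1,0) (formula → 1, table → 0); rule it out.
That leaves (3). Evaluating it on every row reproduces the table of G exactly.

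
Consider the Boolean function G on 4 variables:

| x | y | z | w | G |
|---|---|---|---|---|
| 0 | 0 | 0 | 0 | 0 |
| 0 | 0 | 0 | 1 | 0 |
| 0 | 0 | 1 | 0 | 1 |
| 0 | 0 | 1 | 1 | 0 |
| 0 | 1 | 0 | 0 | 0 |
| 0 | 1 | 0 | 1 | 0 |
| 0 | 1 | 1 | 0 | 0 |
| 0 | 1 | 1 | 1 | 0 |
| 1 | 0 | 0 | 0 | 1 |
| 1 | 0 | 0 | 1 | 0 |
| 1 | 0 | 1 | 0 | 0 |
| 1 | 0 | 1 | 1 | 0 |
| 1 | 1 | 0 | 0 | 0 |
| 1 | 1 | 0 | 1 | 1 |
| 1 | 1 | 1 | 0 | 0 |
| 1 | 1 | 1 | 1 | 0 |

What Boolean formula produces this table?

G(x, y, z, w) = ((((not x and not y) and z) and not w) or (((x and not y) and not z) and not w)) or (((x and y) and not z) and w)

G=1 on 3 inputs: (0,0,1,0), (1,0,0,0), (1,1,0,1). Reading each as a conjunction of literals (¬x·¬y·z·¬w, x·¬y·¬z·¬w, x·y·¬z·w) and taking the OR gives the canonical DNF.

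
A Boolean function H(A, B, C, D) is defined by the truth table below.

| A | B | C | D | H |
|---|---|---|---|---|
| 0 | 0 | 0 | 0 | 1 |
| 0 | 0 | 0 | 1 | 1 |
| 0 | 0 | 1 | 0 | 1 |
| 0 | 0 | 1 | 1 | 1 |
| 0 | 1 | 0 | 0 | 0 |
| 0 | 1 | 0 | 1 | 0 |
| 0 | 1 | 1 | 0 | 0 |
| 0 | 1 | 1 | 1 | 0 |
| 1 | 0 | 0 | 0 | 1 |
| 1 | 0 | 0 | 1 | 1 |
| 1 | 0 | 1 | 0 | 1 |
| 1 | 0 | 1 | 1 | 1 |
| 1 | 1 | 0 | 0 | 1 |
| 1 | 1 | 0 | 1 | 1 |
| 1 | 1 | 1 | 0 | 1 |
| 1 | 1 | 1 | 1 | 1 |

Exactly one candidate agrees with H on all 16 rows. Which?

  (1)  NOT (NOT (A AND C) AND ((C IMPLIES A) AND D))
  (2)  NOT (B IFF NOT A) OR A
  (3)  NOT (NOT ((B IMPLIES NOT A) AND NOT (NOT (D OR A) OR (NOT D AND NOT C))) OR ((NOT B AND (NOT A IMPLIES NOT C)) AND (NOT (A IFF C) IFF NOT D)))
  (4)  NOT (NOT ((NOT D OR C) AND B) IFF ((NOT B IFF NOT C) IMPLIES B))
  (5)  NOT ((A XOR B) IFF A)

(1) disagrees with H on (0,0,0,1) (formula → 0, table → 1); rule it out.
(3) disagrees with H on (0,0,0,0) (formula → 0, table → 1); rule it out.
(4) disagrees with H on (0,0,1,0) (formula → 0, table → 1); rule it out.
(5) disagrees with H on (0,0,0,0) (formula → 0, table → 1); rule it out.
Only (2) survives; checking it on all 16 rows confirms it matches H.

2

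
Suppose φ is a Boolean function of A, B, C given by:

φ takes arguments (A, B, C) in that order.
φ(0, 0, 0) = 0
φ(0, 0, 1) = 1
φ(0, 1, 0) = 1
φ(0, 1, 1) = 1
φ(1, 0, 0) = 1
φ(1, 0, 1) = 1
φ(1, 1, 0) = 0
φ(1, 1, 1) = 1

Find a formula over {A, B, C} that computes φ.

φ is 0 on only 2 rows — (0,0,0), (1,1,0). Writing each as a minterm (¬A·¬B·¬C, A·B·¬C) and OR-ing them characterizes exactly where φ=0, so φ is the negation of that disjunction.

φ(A, B, C) = not (((not A and not B) and not C) or ((A and B) and not C))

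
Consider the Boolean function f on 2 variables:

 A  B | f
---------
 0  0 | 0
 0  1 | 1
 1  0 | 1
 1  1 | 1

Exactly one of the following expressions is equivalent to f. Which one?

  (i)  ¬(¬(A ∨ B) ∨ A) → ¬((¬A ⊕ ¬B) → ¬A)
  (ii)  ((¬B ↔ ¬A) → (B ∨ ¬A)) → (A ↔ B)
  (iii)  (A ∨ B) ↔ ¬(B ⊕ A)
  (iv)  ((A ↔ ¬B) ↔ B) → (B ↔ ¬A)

iv

(i) disagrees with f on (0,0) (formula → 1, table → 0); rule it out.
(ii) disagrees with f on (0,0) (formula → 1, table → 0); rule it out.
(iii) disagrees with f on (0,1) (formula → 0, table → 1); rule it out.
Only (iv) survives; checking it on all 4 rows confirms it matches f.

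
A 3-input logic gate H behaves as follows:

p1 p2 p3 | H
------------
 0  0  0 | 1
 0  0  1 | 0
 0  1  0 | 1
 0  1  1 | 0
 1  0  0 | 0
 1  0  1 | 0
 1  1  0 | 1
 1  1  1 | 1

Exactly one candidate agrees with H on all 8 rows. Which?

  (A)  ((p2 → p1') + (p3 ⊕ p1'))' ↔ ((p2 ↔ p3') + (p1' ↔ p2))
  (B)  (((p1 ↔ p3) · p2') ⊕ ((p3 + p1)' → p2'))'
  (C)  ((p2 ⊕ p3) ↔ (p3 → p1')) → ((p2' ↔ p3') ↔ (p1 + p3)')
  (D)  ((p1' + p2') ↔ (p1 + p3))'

(A): at (0,1,0) it gives 0, but H = 1 — eliminated.
(B): at (1,0,1) it gives 1, but H = 0 — eliminated.
(C): at (0,0,1) it gives 1, but H = 0 — eliminated.
That leaves (D). Evaluating it on every row reproduces the table of H exactly.

D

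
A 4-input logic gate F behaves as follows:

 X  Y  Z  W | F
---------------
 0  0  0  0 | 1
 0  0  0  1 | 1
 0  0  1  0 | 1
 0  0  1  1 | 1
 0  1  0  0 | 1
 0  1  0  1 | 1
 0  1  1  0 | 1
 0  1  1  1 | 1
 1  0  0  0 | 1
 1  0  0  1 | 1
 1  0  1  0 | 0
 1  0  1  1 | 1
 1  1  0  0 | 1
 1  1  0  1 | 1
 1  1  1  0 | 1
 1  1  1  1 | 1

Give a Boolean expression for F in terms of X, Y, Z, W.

F is 0 on exactly one input, (1,0,1,0), whose minterm is X·¬Y·Z·¬W. So F is the negation of that single conjunction.

F(X, Y, Z, W) = not (((X and not Y) and Z) and not W)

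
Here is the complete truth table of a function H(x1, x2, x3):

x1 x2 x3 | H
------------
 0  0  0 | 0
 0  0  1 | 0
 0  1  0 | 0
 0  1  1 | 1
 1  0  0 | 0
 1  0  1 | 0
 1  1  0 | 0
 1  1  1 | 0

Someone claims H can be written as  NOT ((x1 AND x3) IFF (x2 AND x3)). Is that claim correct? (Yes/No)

Test each input against both H and the formula:
  x1=0, x2=0, x3=0: formula gives 0, H = 0 ✓
  x1=0, x2=0, x3=1: formula gives 0, H = 0 ✓
  x1=0, x2=1, x3=0: formula gives 0, H = 0 ✓
  x1=0, x2=1, x3=1: formula gives 1, H = 1 ✓
  x1=1, x2=0, x3=0: formula gives 0, H = 0 ✓
  x1=1, x2=0, x3=1: formula gives 1, but H = 0 ✗
A single disagreement suffices: at (1,0,1) they differ, so the formula does not compute H.

No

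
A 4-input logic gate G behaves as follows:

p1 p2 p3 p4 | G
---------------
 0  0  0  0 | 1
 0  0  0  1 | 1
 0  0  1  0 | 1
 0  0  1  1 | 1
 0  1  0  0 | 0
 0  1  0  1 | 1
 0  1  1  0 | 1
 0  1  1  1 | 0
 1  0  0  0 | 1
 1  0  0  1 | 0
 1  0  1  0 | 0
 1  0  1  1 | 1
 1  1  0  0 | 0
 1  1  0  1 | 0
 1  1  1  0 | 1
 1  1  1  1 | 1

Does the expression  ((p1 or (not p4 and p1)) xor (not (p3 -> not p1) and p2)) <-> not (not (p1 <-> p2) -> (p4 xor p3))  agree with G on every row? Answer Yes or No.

Yes

Check the formula against G row by row:
  p1=0, p2=0, p3=0, p4=0: formula gives 1, G = 1 ✓
  p1=0, p2=0, p3=0, p4=1: formula gives 1, G = 1 ✓
  p1=0, p2=0, p3=1, p4=0: formula gives 1, G = 1 ✓
  p1=0, p2=0, p3=1, p4=1: formula gives 1, G = 1 ✓
  …and likewise for the remaining 12 rows.
All 16 rows match — the expression computes G exactly.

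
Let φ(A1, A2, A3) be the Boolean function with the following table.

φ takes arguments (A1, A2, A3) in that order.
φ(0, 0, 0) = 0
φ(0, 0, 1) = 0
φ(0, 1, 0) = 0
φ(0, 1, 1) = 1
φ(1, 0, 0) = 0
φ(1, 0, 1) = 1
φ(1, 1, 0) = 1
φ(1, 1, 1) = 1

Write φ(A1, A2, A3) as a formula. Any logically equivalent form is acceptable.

φ(A1, A2, A3) = ((((A1' · A2) · A3) + ((A1 · A2') · A3)) + ((A1 · A2) · A3')) + ((A1 · A2) · A3)

The 1-rows are (0,1,1), (1,0,1), (1,1,0), (1,1,1). Each contributes one minterm — ¬A1·A2·A3; A1·¬A2·A3; A1·A2·¬A3; A1·A2·A3 — and their disjunction is a sum-of-products form of φ.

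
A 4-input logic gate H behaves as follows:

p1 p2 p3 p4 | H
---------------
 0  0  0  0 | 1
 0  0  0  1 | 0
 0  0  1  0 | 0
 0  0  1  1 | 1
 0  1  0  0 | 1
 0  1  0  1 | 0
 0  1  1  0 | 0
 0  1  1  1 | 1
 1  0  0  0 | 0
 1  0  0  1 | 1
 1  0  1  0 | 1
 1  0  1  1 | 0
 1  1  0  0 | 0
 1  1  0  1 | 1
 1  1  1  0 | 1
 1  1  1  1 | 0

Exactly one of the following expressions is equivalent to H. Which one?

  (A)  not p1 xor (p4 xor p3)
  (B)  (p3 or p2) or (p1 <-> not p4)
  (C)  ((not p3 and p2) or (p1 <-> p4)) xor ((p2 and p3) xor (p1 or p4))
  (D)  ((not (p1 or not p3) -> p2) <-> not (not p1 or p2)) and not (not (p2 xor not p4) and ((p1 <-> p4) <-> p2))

(B): at (0,0,0,0) it gives 0, but H = 1 — eliminated.
(C): at (0,0,0,1) it gives 1, but H = 0 — eliminated.
(D): at (0,0,0,0) it gives 0, but H = 1 — eliminated.
That leaves (A). Evaluating it on every row reproduces the table of H exactly.

A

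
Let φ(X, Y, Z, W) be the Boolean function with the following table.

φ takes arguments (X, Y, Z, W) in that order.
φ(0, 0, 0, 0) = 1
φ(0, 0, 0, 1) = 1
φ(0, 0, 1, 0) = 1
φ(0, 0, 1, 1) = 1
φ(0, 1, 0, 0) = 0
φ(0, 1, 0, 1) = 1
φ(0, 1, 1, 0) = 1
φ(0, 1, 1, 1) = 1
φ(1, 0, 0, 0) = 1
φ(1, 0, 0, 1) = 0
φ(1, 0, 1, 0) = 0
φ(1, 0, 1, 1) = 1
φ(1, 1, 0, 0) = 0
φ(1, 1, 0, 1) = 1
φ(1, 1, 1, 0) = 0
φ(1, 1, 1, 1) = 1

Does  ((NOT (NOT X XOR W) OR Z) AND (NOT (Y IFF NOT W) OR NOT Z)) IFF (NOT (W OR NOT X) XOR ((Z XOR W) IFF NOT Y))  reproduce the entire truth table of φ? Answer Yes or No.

Check the formula against φ row by row:
  X=0, Y=0, Z=0, W=0: formula gives 1, φ = 1 ✓
  X=0, Y=0, Z=0, W=1: formula gives 1, φ = 1 ✓
  X=0, Y=0, Z=1, W=0: formula gives 1, φ = 1 ✓
  X=0, Y=0, Z=1, W=1: formula gives 1, φ = 1 ✓
  …
  X=0, Y=1, Z=0, W=1: formula gives 0, but φ = 1 ✗
Row (0,1,0,1) is a counterexample, so the formula is not equivalent to φ.

No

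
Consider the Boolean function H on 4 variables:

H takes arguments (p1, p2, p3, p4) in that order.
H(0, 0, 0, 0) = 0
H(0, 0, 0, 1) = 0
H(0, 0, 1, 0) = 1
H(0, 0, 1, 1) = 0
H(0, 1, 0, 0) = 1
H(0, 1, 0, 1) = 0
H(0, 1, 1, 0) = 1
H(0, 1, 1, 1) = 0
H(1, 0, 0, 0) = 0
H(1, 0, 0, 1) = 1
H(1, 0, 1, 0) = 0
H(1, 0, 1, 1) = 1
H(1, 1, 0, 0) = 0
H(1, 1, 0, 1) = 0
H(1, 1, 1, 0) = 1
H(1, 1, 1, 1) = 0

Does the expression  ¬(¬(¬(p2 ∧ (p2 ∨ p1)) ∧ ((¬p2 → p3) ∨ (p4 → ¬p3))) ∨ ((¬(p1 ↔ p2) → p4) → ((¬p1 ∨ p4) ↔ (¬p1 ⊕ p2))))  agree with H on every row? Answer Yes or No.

No

Test each input against both H and the formula:
  p1=0, p2=0, p3=0, p4=0: formula gives 0, H = 0 ✓
  p1=0, p2=0, p3=0, p4=1: formula gives 0, H = 0 ✓
  p1=0, p2=0, p3=1, p4=0: formula gives 0, but H = 1 ✗
Row (0,0,1,0) is a counterexample, so the formula is not equivalent to H.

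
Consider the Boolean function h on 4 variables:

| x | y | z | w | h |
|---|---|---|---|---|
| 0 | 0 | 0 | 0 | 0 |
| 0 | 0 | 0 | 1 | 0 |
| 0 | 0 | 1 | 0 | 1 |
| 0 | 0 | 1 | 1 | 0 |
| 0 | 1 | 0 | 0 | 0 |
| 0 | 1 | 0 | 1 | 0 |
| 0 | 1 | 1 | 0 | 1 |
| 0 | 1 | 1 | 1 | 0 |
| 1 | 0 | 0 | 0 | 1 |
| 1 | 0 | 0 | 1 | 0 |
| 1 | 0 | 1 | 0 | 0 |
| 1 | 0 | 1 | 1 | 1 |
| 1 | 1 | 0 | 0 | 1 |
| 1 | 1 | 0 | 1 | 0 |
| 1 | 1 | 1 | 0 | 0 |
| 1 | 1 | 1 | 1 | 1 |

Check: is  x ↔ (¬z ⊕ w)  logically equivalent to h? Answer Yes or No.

Test each input against both h and the formula:
  x=0, y=0, z=0, w=0: formula gives 0, h = 0 ✓
  x=0, y=0, z=0, w=1: formula gives 1, but h = 0 ✗
Since they disagree at (0,0,0,1), the expression is not a correct formula for h.

No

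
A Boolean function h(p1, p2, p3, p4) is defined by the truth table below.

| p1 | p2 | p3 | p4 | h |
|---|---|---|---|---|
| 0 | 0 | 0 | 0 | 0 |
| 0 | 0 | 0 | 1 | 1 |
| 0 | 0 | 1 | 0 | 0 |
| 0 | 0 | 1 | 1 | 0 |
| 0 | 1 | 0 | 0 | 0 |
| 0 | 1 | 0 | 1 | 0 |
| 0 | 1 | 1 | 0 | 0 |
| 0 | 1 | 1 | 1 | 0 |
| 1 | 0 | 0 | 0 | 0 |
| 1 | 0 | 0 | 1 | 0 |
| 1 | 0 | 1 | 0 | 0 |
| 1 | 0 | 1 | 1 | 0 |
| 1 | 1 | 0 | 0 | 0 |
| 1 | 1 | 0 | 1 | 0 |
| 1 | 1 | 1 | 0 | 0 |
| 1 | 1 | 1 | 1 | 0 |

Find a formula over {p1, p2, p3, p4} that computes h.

h is 1 on exactly one input, (0,0,0,1), whose minterm is ¬p1·¬p2·¬p3·p4. So h is just that conjunction.

h(p1, p2, p3, p4) = ((¬p1 ∧ ¬p2) ∧ ¬p3) ∧ p4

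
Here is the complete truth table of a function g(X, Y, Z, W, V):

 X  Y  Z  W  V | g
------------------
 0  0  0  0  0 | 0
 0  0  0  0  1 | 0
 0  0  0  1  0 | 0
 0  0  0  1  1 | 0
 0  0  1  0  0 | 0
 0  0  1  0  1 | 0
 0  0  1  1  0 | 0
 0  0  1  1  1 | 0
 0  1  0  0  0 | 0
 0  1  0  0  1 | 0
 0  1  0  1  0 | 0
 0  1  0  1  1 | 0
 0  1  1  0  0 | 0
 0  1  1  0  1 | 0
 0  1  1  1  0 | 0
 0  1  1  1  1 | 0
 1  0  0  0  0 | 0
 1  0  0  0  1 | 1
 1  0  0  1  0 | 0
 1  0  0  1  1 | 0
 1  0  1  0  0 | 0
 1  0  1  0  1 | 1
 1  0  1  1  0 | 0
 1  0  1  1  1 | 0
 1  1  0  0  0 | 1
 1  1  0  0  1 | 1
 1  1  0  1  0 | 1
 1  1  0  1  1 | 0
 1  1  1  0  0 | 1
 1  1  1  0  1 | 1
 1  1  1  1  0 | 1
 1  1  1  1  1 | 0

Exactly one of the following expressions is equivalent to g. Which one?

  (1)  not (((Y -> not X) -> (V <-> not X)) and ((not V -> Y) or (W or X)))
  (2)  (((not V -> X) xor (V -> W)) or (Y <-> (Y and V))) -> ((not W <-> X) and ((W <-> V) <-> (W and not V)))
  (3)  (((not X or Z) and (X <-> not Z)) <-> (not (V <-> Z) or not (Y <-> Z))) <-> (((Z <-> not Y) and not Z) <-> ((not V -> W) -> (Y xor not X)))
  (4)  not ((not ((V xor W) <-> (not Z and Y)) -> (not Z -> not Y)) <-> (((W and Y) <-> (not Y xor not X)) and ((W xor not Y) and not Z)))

2

(1) fails at (0,0,0,0,0): the formula yields 1, g is 0.
(3) fails at (0,0,0,0,1): the formula yields 1, g is 0.
(4) fails at (0,0,0,1,0): the formula yields 1, g is 0.
Only (2) survives; checking it on all 32 rows confirms it matches g.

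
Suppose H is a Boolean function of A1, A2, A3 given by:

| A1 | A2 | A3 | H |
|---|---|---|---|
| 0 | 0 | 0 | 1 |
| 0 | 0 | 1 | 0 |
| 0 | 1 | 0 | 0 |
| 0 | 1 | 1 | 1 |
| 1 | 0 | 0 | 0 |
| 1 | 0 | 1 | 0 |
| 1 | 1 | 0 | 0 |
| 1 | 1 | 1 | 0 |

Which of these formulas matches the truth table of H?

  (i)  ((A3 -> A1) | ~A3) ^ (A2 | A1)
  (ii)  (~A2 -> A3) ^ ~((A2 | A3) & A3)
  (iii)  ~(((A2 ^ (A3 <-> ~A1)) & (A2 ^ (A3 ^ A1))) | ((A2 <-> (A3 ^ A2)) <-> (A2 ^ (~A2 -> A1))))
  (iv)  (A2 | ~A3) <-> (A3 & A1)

i

(ii): at (0,0,1) it gives 1, but H = 0 — eliminated.
(iii): at (0,1,1) it gives 0, but H = 1 — eliminated.
(iv): at (0,0,0) it gives 0, but H = 1 — eliminated.
That leaves (i). Evaluating it on every row reproduces the table of H exactly.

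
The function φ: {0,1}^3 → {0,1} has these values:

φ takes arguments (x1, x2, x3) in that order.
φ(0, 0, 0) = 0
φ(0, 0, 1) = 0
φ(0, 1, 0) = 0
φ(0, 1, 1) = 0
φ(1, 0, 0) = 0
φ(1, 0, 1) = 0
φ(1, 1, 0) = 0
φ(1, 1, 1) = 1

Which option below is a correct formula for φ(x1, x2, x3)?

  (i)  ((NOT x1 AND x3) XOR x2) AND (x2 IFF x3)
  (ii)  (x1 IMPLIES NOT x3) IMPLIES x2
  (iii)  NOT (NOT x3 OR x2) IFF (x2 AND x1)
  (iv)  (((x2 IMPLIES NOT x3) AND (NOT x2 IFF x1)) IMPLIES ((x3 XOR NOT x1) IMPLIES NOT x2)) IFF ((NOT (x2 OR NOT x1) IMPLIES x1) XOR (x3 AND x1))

i

(ii) fails at (0,1,0): the formula yields 1, φ is 0.
(iii) fails at (0,0,0): the formula yields 1, φ is 0.
(iv) fails at (0,0,0): the formula yields 1, φ is 0.
(i) is the remaining candidate, and it agrees with φ on all 8 inputs.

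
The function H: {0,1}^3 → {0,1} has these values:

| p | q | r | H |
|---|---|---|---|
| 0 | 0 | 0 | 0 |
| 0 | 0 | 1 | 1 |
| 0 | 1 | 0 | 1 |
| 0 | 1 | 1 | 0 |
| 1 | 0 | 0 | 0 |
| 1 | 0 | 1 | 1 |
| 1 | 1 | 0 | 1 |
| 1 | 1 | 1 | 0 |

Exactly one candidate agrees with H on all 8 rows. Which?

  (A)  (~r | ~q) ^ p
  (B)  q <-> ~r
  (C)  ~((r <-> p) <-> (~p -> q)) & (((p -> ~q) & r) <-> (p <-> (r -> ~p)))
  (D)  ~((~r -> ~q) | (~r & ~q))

B

(A) disagrees with H on (0,0,0) (formula → 1, table → 0); rule it out.
(C) disagrees with H on (0,0,0) (formula → 1, table → 0); rule it out.
(D) disagrees with H on (0,0,1) (formula → 0, table → 1); rule it out.
(B) is the remaining candidate, and it agrees with H on all 8 inputs.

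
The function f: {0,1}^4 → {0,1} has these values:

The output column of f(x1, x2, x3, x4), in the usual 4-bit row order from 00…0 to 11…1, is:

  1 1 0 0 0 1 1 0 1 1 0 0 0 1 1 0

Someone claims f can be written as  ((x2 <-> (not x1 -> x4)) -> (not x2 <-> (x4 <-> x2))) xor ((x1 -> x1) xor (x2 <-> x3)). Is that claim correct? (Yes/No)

Yes

Test each input against both f and the formula:
  x1=0, x2=0, x3=0, x4=0: formula gives 1, f = 1 ✓
  x1=0, x2=0, x3=0, x4=1: formula gives 1, f = 1 ✓
  x1=0, x2=0, x3=1, x4=0: formula gives 0, f = 0 ✓
  x1=0, x2=0, x3=1, x4=1: formula gives 0, f = 0 ✓
  … (the remaining 12 rows also agree.)
All 16 rows match — the expression computes f exactly.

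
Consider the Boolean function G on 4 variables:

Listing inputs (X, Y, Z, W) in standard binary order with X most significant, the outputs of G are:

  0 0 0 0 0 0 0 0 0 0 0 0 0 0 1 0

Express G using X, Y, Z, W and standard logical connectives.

Only row (1,1,1,0) gives 1. That row's minterm X·Y·Z·¬W is G directly.

G(X, Y, Z, W) = ((X AND Y) AND Z) AND NOT W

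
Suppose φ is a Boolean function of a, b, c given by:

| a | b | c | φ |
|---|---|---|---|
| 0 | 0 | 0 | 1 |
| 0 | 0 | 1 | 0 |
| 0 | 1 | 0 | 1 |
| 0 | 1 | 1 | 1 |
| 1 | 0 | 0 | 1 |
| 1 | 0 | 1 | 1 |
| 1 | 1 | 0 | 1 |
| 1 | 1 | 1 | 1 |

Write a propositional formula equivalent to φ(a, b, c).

φ(a, b, c) = ((a' · b') · c)'

φ is 0 on exactly one input, (0,0,1), whose minterm is ¬a·¬b·c. So φ is the negation of that single conjunction.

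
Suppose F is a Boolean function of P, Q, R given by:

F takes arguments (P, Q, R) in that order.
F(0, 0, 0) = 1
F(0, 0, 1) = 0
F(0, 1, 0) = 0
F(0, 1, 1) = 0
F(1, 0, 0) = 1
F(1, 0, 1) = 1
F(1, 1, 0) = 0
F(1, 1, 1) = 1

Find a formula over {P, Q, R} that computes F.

Collect the rows where F=1 — (0,0,0), (1,0,0), (1,0,1), (1,1,1) — and write one minterm per row: ¬P·¬Q·¬R, P·¬Q·¬R, P·¬Q·R, P·Q·R. Their union (logical OR) reproduces the table exactly.

F(P, Q, R) = ((((¬P ∧ ¬Q) ∧ ¬R) ∨ ((P ∧ ¬Q) ∧ ¬R)) ∨ ((P ∧ ¬Q) ∧ R)) ∨ ((P ∧ Q) ∧ R)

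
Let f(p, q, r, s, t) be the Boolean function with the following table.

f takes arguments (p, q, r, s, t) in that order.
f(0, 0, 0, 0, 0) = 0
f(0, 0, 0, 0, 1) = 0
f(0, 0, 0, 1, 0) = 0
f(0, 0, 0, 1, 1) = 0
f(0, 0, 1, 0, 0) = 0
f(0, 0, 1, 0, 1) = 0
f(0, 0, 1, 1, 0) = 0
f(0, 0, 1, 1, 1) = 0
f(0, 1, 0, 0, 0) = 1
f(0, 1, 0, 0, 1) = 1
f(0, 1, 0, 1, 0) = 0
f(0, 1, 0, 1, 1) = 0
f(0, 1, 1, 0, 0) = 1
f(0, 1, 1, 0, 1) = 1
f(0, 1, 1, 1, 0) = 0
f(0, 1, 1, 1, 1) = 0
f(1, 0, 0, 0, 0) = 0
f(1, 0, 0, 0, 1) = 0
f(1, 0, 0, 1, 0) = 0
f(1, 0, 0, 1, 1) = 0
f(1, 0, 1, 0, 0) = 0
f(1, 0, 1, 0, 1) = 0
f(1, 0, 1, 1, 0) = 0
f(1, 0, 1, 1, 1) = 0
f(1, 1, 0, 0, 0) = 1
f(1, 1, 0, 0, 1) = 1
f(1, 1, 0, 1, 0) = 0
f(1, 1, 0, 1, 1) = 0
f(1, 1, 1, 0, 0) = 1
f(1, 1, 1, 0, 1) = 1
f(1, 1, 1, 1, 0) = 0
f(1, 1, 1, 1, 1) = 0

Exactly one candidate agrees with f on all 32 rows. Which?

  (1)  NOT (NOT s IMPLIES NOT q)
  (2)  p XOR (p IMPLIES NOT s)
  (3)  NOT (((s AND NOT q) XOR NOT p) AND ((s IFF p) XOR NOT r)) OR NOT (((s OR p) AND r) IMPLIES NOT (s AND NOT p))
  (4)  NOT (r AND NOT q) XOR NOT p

(2): at (0,0,0,0,0) it gives 1, but f = 0 — eliminated.
(3): at (0,0,0,0,0) it gives 1, but f = 0 — eliminated.
(4): at (0,0,1,0,0) it gives 1, but f = 0 — eliminated.
Only (1) survives; checking it on all 32 rows confirms it matches f.

1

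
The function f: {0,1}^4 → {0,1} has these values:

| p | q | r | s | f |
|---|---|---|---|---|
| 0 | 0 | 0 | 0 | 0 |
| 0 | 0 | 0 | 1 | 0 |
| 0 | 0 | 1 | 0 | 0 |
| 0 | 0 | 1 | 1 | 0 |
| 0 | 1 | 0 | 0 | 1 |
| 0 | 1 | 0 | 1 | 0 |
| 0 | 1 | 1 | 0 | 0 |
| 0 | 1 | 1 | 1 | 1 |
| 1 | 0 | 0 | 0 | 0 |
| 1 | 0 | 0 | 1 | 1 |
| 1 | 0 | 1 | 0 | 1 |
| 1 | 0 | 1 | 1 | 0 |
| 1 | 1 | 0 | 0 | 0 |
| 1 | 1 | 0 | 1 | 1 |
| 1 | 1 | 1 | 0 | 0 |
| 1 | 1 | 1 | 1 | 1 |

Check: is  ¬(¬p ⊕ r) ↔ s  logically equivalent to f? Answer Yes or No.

No

Check the formula against f row by row:
  p=0, q=0, r=0, s=0: formula gives 1, but f = 0 ✗
A single disagreement suffices: at (0,0,0,0) they differ, so the formula does not compute f.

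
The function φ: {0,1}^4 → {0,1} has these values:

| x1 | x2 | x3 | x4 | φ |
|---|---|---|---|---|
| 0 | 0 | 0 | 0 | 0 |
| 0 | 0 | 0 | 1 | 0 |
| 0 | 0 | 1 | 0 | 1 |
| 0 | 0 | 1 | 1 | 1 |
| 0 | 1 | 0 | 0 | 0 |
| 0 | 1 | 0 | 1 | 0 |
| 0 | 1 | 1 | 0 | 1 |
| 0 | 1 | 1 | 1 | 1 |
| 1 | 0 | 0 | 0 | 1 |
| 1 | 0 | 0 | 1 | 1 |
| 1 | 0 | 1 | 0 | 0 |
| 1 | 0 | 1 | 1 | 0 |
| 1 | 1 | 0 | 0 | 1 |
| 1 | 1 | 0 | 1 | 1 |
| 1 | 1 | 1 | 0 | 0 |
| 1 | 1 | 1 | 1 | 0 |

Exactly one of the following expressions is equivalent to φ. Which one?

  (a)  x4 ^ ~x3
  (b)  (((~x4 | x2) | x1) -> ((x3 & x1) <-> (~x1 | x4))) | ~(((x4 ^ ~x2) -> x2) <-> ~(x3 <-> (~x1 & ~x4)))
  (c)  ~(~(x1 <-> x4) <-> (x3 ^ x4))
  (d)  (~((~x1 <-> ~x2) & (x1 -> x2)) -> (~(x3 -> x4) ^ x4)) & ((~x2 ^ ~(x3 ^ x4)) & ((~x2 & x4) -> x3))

(a) disagrees with φ on (0,0,0,0) (formula → 1, table → 0); rule it out.
(b) disagrees with φ on (0,0,0,0) (formula → 1, table → 0); rule it out.
(d) disagrees with φ on (0,0,1,1) (formula → 0, table → 1); rule it out.
(c) is the remaining candidate, and it agrees with φ on all 16 inputs.

c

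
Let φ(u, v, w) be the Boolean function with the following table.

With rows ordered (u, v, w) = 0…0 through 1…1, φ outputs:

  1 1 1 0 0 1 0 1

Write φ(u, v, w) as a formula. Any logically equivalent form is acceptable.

The 0-rows are (0,1,1), (1,0,0), (1,1,0). Take each as a conjunction (¬u·v·w, u·¬v·¬w, u·v·¬w), form their disjunction, and complement — that gives a formula that is 1 everywhere φ is.

φ(u, v, w) = NOT ((((NOT u AND v) AND w) OR ((u AND NOT v) AND NOT w)) OR ((u AND v) AND NOT w))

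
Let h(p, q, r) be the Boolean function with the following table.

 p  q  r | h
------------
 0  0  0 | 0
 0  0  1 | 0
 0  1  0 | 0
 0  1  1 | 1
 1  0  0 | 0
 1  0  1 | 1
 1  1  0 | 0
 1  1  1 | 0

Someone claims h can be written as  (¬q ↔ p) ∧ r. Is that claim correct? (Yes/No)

Yes

Evaluate (¬q ↔ p) ∧ r on each row and compare to h:
  p=0, q=0, r=0: formula gives 0, h = 0 ✓
  p=0, q=0, r=1: formula gives 0, h = 0 ✓
  p=0, q=1, r=0: formula gives 0, h = 0 ✓
  p=0, q=1, r=1: formula gives 1, h = 1 ✓
  p=1, q=0, r=0: formula gives 0, h = 0 ✓
  … (the remaining 3 rows also agree.)
All 8 rows match — the expression computes h exactly.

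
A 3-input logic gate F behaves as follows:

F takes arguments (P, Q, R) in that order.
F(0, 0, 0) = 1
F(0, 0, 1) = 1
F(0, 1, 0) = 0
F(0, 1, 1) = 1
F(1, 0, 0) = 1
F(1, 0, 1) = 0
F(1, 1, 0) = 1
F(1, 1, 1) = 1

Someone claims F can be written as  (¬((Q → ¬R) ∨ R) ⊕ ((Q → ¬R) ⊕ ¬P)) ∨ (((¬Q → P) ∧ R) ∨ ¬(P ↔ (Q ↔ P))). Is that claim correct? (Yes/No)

Evaluate (¬((Q → ¬R) ∨ R) ⊕ ((Q → ¬R) ⊕ ¬P)) ∨ (((¬Q → P) ∧ R) ∨ ¬(P ↔ (Q ↔ P))) on each row and compare to F:
  P=0, Q=0, R=0: formula gives 1, F = 1 ✓
  P=0, Q=0, R=1: formula gives 1, F = 1 ✓
  P=0, Q=1, R=0: formula gives 0, F = 0 ✓
  P=0, Q=1, R=1: formula gives 1, F = 1 ✓
  P=1, Q=0, R=0: formula gives 1, F = 1 ✓
  P=1, Q=0, R=1: formula gives 1, but F = 0 ✗
A single disagreement suffices: at (1,0,1) they differ, so the formula does not compute F.

No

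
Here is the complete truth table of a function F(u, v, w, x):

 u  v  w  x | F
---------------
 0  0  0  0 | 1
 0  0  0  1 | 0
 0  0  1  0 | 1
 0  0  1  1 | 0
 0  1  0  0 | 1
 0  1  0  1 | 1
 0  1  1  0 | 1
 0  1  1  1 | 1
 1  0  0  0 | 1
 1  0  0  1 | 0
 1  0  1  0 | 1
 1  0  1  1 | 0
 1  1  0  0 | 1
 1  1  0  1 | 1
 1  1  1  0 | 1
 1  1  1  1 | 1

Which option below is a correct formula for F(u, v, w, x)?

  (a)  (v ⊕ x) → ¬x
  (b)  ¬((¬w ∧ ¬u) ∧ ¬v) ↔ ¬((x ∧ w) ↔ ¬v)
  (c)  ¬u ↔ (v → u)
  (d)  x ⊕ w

a

(b) disagrees with F on (0,0,0,0) (formula → 0, table → 1); rule it out.
(c) disagrees with F on (0,0,0,1) (formula → 1, table → 0); rule it out.
(d) disagrees with F on (0,0,0,0) (formula → 0, table → 1); rule it out.
Only (a) survives; checking it on all 16 rows confirms it matches F.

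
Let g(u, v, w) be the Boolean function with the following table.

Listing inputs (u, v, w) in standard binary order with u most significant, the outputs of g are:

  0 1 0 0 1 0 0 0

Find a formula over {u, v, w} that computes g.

g(u, v, w) = ((not u and not v) and w) or ((u and not v) and not w)

Collect the rows where g=1 — (0,0,1), (1,0,0) — and write one minterm per row: ¬u·¬v·w, u·¬v·¬w. Their union (logical OR) reproduces the table exactly.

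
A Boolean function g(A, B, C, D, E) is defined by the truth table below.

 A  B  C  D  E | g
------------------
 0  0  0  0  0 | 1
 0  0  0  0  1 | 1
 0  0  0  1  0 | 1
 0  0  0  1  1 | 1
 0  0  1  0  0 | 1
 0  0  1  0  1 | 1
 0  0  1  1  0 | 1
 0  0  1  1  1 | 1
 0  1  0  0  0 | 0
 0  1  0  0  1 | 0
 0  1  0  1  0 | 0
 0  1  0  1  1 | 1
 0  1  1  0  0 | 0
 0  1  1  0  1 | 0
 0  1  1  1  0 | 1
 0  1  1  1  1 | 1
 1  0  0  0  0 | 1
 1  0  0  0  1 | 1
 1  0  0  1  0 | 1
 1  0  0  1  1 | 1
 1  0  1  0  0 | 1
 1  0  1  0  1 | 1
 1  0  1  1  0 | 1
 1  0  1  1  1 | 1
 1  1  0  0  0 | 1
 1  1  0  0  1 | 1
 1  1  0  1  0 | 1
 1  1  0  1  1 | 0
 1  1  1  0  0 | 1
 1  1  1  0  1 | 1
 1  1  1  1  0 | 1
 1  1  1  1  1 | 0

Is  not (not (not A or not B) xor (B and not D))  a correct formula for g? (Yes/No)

No

Test each input against both g and the formula:
  A=0, B=0, C=0, D=0, E=0: formula gives 1, g = 1 ✓
  A=0, B=0, C=0, D=0, E=1: formula gives 1, g = 1 ✓
  A=0, B=0, C=0, D=1, E=0: formula gives 1, g = 1 ✓
  A=0, B=0, C=0, D=1, E=1: formula gives 1, g = 1 ✓
  …
  A=0, B=1, C=0, D=1, E=0: formula gives 1, but g = 0 ✗
Row (0,1,0,1,0) is a counterexample, so the formula is not equivalent to g.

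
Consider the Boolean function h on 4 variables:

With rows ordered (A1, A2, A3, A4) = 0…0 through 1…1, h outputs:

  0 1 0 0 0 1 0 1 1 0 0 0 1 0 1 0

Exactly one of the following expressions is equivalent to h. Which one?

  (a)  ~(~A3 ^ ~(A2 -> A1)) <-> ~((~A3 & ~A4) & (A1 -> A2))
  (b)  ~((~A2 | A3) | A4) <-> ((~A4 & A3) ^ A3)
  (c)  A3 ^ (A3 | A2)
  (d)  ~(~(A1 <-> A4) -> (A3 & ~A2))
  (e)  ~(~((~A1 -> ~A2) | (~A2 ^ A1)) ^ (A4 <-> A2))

(a) fails at (0,0,0,0): the formula yields 1, h is 0.
(b) fails at (0,0,0,0): the formula yields 1, h is 0.
(c) fails at (0,0,0,1): the formula yields 0, h is 1.
(e) fails at (0,0,1,1): the formula yields 1, h is 0.
That leaves (d). Evaluating it on every row reproduces the table of h exactly.

d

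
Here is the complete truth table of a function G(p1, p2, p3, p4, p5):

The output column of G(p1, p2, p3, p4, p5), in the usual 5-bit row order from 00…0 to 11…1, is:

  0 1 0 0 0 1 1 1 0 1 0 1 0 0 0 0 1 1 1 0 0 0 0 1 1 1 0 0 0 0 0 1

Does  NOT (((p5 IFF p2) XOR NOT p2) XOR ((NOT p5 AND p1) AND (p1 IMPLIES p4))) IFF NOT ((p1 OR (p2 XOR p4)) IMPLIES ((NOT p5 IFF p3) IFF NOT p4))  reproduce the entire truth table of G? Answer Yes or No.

No

Test each input against both G and the formula:
  p1=0, p2=0, p3=0, p4=0, p5=0: formula gives 0, G = 0 ✓
  p1=0, p2=0, p3=0, p4=0, p5=1: formula gives 1, G = 1 ✓
  p1=0, p2=0, p3=0, p4=1, p5=0: formula gives 0, G = 0 ✓
  p1=0, p2=0, p3=0, p4=1, p5=1: formula gives 0, G = 0 ✓
  …
  p1=0, p2=1, p3=0, p4=0, p5=0: formula gives 1, but G = 0 ✗
A single disagreement suffices: at (0,1,0,0,0) they differ, so the formula does not compute G.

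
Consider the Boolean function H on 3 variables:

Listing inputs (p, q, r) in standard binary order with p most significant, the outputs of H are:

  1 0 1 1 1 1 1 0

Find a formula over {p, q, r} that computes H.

H is 0 on only 2 rows — (0,0,1), (1,1,1). Writing each as a minterm (¬p·¬q·r, p·q·r) and OR-ing them characterizes exactly where H=0, so H is the negation of that disjunction.

H(p, q, r) = ~(((~p & ~q) & r) | ((p & q) & r))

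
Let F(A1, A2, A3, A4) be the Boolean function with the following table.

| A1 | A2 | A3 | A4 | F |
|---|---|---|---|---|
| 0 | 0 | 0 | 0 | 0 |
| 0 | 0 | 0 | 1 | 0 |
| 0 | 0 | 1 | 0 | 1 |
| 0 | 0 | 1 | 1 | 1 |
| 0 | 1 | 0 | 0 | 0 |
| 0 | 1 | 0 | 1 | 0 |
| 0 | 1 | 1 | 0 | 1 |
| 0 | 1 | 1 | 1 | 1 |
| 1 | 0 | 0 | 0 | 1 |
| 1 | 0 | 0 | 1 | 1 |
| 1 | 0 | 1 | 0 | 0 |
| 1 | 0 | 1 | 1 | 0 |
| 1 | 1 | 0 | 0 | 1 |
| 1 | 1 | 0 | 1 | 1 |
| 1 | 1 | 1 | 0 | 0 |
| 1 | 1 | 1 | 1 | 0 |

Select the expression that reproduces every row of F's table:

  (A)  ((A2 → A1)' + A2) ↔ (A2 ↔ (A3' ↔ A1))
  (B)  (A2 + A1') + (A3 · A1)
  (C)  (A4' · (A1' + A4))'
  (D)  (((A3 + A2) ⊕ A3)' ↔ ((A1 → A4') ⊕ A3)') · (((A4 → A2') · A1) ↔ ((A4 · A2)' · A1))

(B): at (0,0,0,0) it gives 1, but F = 0 — eliminated.
(C): at (0,0,0,1) it gives 1, but F = 0 — eliminated.
(D): at (0,1,0,0) it gives 1, but F = 0 — eliminated.
(A) is the remaining candidate, and it agrees with F on all 16 inputs.

A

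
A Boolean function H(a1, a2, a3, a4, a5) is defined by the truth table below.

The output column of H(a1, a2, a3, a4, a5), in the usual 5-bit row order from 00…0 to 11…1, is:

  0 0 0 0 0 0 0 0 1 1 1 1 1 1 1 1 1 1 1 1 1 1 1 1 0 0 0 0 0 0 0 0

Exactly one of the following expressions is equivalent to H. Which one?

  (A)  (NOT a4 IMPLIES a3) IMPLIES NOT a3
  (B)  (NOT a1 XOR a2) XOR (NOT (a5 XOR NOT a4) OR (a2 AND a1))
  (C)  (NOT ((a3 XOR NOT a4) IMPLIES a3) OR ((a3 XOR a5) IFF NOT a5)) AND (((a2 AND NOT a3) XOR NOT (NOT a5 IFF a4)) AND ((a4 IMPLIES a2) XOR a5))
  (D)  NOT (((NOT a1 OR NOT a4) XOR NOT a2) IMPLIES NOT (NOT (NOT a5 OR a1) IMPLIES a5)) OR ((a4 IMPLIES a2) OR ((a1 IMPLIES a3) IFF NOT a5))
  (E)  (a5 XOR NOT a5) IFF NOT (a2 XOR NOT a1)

E

(A) disagrees with H on (0,0,0,0,0) (formula → 1, table → 0); rule it out.
(B) disagrees with H on (0,0,0,0,0) (formula → 1, table → 0); rule it out.
(C) disagrees with H on (0,0,0,0,0) (formula → 1, table → 0); rule it out.
(D) disagrees with H on (0,0,0,0,0) (formula → 1, table → 0); rule it out.
That leaves (E). Evaluating it on every row reproduces the table of H exactly.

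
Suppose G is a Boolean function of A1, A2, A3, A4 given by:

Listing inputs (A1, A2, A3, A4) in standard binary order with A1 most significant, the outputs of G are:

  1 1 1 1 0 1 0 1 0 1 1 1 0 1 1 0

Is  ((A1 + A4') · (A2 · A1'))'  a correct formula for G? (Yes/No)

Check the formula against G row by row:
  A1=0, A2=0, A3=0, A4=0: formula gives 1, G = 1 ✓
  A1=0, A2=0, A3=0, A4=1: formula gives 1, G = 1 ✓
  A1=0, A2=0, A3=1, A4=0: formula gives 1, G = 1 ✓
  A1=0, A2=0, A3=1, A4=1: formula gives 1, G = 1 ✓
  …
  A1=1, A2=0, A3=0, A4=0: formula gives 1, but G = 0 ✗
Row (1,0,0,0) is a counterexample, so the formula is not equivalent to G.

No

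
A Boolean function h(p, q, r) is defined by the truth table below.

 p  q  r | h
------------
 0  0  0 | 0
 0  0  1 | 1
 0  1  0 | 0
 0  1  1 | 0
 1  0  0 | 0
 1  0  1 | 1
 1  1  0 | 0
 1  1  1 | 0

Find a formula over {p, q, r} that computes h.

h(p, q, r) = ((¬p ∧ ¬q) ∧ r) ∨ ((p ∧ ¬q) ∧ r)

Collect the rows where h=1 — (0,0,1), (1,0,1) — and write one minterm per row: ¬p·¬q·r, p·¬q·r. Their union (logical OR) reproduces the table exactly.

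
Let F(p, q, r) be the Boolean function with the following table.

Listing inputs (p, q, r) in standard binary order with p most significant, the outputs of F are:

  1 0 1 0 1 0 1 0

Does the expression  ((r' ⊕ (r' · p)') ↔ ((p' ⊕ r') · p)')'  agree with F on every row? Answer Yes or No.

Test each input against both F and the formula:
  p=0, q=0, r=0: formula gives 1, F = 1 ✓
  p=0, q=0, r=1: formula gives 0, F = 0 ✓
  p=0, q=1, r=0: formula gives 1, F = 1 ✓
  p=0, q=1, r=1: formula gives 0, F = 0 ✓
  p=1, q=0, r=0: formula gives 1, F = 1 ✓
  …and likewise for the remaining 3 rows.
No disagreement on any input; they are logically equivalent.

Yes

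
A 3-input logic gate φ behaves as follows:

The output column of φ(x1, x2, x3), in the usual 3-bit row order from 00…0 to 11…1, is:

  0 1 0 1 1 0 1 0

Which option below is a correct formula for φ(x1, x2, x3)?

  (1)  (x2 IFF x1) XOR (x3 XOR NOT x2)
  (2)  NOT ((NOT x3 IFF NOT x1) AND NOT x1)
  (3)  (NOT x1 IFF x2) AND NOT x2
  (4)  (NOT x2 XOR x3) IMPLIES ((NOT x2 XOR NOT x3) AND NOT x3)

1

(2) disagrees with φ on (1,0,1) (formula → 1, table → 0); rule it out.
(3) disagrees with φ on (0,0,1) (formula → 0, table → 1); rule it out.
(4) disagrees with φ on (0,1,0) (formula → 1, table → 0); rule it out.
(1) is the remaining candidate, and it agrees with φ on all 8 inputs.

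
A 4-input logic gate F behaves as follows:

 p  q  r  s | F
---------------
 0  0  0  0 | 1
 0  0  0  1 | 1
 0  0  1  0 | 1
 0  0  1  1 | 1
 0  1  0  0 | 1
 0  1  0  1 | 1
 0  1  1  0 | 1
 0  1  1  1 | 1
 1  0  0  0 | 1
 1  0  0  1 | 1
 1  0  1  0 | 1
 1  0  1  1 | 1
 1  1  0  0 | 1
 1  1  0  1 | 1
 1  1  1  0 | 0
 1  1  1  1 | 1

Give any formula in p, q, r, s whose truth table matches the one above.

Only row (1,1,1,0) gives 0. So F is 1 everywhere except there — the complement of the minterm p·q·r·¬s.

F(p, q, r, s) = (((p · q) · r) · s')'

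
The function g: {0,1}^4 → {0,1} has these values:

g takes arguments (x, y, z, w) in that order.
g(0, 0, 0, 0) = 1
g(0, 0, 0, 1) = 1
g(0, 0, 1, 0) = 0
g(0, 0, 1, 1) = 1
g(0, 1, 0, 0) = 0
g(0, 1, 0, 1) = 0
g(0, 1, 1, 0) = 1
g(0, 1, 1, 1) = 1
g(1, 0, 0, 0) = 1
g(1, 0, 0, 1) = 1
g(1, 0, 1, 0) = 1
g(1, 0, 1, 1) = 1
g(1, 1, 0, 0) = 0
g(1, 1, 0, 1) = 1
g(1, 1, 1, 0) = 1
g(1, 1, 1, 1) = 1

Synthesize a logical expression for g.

There are just 4 zero rows: (0,0,1,0), (0,1,0,0), (0,1,0,1), (1,1,0,0). Their minterms are ¬x·¬y·z·¬w, ¬x·y·¬z·¬w, ¬x·y·¬z·w, x·y·¬z·¬w; the OR of those covers precisely the 0-outputs, and negating it yields g.

g(x, y, z, w) = NOT ((((((NOT x AND NOT y) AND z) AND NOT w) OR (((NOT x AND y) AND NOT z) AND NOT w)) OR (((NOT x AND y) AND NOT z) AND w)) OR (((x AND y) AND NOT z) AND NOT w))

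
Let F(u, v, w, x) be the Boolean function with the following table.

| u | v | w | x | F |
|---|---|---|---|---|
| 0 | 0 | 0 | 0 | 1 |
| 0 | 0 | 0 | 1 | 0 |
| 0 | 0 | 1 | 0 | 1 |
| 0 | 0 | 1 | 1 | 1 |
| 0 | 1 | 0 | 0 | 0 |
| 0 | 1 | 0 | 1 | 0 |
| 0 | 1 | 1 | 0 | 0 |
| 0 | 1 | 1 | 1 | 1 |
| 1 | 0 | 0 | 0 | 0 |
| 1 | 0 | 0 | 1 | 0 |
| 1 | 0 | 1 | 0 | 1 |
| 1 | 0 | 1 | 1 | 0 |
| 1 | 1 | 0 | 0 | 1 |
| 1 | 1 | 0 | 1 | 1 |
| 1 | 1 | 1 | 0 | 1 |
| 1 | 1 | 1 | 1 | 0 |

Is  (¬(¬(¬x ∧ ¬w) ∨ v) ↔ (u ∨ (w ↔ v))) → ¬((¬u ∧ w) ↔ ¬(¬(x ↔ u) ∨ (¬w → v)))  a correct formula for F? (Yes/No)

No

Test each input against both F and the formula:
  u=0, v=0, w=0, x=0: formula gives 1, F = 1 ✓
  u=0, v=0, w=0, x=1: formula gives 1, but F = 0 ✗
A single disagreement suffices: at (0,0,0,1) they differ, so the formula does not compute F.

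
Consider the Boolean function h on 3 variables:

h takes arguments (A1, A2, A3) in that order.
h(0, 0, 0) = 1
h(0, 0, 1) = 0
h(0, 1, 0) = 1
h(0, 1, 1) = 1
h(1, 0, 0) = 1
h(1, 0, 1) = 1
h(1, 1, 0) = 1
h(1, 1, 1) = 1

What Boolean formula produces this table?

h(A1, A2, A3) = NOT ((NOT A1 AND NOT A2) AND A3)

Only row (0,0,1) gives 0. So h is 1 everywhere except there — the complement of the minterm ¬A1·¬A2·A3.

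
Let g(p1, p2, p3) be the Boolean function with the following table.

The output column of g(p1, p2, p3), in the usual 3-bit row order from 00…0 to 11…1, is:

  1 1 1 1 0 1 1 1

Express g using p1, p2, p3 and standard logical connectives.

Only row (1,0,0) gives 0. So g is 1 everywhere except there — the complement of the minterm p1·¬p2·¬p3.

g(p1, p2, p3) = ¬((p1 ∧ ¬p2) ∧ ¬p3)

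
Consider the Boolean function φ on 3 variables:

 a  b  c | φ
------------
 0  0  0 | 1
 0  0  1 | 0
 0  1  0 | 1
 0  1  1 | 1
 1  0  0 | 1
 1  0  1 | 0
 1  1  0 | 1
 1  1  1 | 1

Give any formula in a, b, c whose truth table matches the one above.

φ(a, b, c) = ¬(((¬a ∧ ¬b) ∧ c) ∨ ((a ∧ ¬b) ∧ c))

There are just 2 zero rows: (0,0,1), (1,0,1). Their minterms are ¬a·¬b·c, a·¬b·c; the OR of those covers precisely the 0-outputs, and negating it yields φ.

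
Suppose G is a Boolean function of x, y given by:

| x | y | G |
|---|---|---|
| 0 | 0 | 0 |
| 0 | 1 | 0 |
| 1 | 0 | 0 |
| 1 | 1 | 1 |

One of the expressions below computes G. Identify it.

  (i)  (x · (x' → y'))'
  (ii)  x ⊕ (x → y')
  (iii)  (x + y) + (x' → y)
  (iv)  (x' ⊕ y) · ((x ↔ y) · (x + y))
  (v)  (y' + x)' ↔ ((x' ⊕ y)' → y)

(i) fails at (0,0): the formula yields 1, G is 0.
(ii) fails at (0,0): the formula yields 1, G is 0.
(iii) fails at (0,1): the formula yields 1, G is 0.
(v) fails at (0,1): the formula yields 1, G is 0.
(iv) is the remaining candidate, and it agrees with G on all 4 inputs.

iv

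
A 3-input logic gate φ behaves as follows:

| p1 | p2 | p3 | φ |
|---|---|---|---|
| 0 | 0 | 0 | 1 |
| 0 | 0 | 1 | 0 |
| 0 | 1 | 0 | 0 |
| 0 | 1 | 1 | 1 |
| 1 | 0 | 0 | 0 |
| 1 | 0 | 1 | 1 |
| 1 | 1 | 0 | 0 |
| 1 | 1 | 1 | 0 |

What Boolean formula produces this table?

φ(p1, p2, p3) = (((NOT p1 AND NOT p2) AND NOT p3) OR ((NOT p1 AND p2) AND p3)) OR ((p1 AND NOT p2) AND p3)

φ=1 on 3 inputs: (0,0,0), (0,1,1), (1,0,1). Reading each as a conjunction of literals (¬p1·¬p2·¬p3, ¬p1·p2·p3, p1·¬p2·p3) and taking the OR gives the canonical DNF.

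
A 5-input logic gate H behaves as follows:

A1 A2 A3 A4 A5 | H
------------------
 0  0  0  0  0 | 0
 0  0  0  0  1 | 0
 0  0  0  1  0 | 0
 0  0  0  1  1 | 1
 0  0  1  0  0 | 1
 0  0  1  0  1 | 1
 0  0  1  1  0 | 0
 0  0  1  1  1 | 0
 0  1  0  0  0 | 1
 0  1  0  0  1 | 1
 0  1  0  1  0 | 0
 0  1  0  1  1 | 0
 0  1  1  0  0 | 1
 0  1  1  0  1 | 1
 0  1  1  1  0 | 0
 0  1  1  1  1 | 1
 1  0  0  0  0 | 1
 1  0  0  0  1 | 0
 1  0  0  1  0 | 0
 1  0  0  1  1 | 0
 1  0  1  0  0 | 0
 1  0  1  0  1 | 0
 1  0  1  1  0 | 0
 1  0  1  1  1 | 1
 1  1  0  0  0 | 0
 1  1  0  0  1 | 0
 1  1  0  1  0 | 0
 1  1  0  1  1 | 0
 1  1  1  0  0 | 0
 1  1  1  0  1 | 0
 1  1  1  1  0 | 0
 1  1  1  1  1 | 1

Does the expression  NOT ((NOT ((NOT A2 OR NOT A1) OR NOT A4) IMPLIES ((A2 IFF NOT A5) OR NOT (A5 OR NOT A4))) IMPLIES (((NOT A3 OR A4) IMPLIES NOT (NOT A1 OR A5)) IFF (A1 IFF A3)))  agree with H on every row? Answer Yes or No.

Evaluate NOT ((NOT ((NOT A2 OR NOT A1) OR NOT A4) IMPLIES ((A2 IFF NOT A5) OR NOT (A5 OR NOT A4))) IMPLIES (((NOT A3 OR A4) IMPLIES NOT (NOT A1 OR A5)) IFF (A1 IFF A3))) on each row and compare to H:
  A1=0, A2=0, A3=0, A4=0, A5=0: formula gives 1, but H = 0 ✗
A single disagreement suffices: at (0,0,0,0,0) they differ, so the formula does not compute H.

No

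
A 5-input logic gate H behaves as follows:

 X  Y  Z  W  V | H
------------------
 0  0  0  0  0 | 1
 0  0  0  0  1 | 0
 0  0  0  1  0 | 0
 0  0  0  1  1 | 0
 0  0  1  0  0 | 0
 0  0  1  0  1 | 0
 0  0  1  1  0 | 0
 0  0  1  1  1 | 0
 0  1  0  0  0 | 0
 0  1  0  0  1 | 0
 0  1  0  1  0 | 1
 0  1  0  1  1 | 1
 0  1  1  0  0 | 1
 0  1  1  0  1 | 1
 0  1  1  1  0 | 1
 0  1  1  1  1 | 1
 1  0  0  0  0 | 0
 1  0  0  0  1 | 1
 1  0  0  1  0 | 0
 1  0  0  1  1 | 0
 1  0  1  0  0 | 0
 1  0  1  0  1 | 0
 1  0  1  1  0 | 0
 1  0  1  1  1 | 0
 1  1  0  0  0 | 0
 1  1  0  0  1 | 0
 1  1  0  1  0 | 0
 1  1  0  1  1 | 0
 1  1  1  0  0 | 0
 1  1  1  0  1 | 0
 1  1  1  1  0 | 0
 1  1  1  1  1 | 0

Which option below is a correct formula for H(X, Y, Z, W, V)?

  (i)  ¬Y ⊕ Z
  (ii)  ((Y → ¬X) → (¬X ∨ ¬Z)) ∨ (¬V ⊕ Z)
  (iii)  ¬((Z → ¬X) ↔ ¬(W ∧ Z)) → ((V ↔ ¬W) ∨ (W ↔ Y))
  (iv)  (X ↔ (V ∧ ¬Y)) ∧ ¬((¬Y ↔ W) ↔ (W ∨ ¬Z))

(i) disagrees with H on (0,0,0,0,1) (formula → 1, table → 0); rule it out.
(ii) disagrees with H on (0,0,0,0,1) (formula → 1, table → 0); rule it out.
(iii) disagrees with H on (0,0,0,0,1) (formula → 1, table → 0); rule it out.
Only (iv) survives; checking it on all 32 rows confirms it matches H.

iv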